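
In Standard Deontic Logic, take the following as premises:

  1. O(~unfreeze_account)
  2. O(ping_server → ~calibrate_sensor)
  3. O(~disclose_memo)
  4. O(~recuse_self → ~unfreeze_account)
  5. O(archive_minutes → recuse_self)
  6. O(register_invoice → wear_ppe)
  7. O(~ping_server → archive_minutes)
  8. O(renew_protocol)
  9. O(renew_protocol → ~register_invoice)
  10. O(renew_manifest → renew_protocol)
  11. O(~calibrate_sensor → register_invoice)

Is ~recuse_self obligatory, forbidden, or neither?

Premise 8 states O(renew_protocol) outright.
With premise 9, O(renew_protocol → ~register_invoice), the K-axiom yields O(~register_invoice).
Premise 11 is O(~calibrate_sensor → register_invoice); contrapositively O(~register_invoice → calibrate_sensor). Since O(~register_invoice) holds, K gives O(calibrate_sensor).
The contrapositive of premise 2 (O(ping_server → ~calibrate_sensor)) is O(calibrate_sensor → ~ping_server), and O(calibrate_sensor) is already established, so O(~ping_server).
With premise 7, O(~ping_server → archive_minutes), the K-axiom yields O(archive_minutes).
Applying K to premise 5 (O(archive_minutes → recuse_self)) and O(archive_minutes) yields O(recuse_self).
Premises 1, 3, 4, 6, 10 do not contribute to this derivation.
Thus O(recuse_self), which is F(~recuse_self): ~recuse_self is forbidden.

Forbidden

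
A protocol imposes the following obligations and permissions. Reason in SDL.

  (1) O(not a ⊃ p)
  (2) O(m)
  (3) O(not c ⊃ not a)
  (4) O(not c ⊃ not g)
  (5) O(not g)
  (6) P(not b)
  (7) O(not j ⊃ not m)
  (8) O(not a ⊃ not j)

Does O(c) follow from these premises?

Yes

From premise 2 we have O(m).
Premise 7 is O(not j ⊃ not m); contrapositively O(m ⊃ j). Since O(m) holds, K gives O(j).
Premise 8, O(not a ⊃ not j), contraposes to O(j ⊃ a); with O(j) we get O(a).
Premise 3 is O(not c ⊃ not a); contrapositively O(a ⊃ c). Since O(a) holds, K gives O(c).
Premises 1, 4, 5, 6 do not contribute to this derivation.
So O(c) follows.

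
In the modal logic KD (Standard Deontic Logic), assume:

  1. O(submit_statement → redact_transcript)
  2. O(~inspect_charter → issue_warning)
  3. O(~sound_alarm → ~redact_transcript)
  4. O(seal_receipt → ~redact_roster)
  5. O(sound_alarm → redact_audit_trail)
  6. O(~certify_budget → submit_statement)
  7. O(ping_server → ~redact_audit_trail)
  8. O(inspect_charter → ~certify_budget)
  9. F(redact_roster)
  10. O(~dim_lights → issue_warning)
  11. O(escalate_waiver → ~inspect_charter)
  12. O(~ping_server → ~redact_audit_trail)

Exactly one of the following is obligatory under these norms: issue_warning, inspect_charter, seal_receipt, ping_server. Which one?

Premises 12 and 7 cover both cases: O(~ping_server → ~redact_audit_trail) and O(ping_server → ~redact_audit_trail). Since ~ping_server ∨ ping_server is a tautology, O(~redact_audit_trail) follows.
Premise 5 is O(sound_alarm → redact_audit_trail); contrapositively O(~redact_audit_trail → ~sound_alarm). Since O(~redact_audit_trail) holds, K gives O(~sound_alarm).
Applying K to premise 3 (O(~sound_alarm → ~redact_transcript)) and O(~sound_alarm) yields O(~redact_transcript).
Premise 1 is O(submit_statement → redact_transcript); contrapositively O(~redact_transcript → ~submit_statement). Since O(~redact_transcript) holds, K gives O(~submit_statement).
The contrapositive of premise 6 (O(~certify_budget → submit_statement)) is O(~submit_statement → certify_budget), and O(~submit_statement) is already established, so O(certify_budget).
Premise 8 is O(inspect_charter → ~certify_budget); contrapositively O(certify_budget → ~inspect_charter). Since O(certify_budget) holds, K gives O(~inspect_charter).
Applying K to premise 2 (O(~inspect_charter → issue_warning)) and O(~inspect_charter) yields O(issue_warning).
So O(issue_warning) holds — issue_warning is obligatory. None of the other listed options is made obligatory by any chain of premises.

issue_warning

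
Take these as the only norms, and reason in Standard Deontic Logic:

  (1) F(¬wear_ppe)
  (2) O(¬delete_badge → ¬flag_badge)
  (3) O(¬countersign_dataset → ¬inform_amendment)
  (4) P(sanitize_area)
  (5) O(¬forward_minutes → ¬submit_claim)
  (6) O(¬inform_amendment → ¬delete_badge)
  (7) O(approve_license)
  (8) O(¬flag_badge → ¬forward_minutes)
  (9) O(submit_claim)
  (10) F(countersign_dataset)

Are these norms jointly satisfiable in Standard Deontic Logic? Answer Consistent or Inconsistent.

Inconsistent

Premise 10, F(countersign_dataset), is equivalent to O(¬countersign_dataset).
With premise 3, O(¬countersign_dataset → ¬inform_amendment), the K-axiom yields O(¬inform_amendment).
Applying K to premise 6 (O(¬inform_amendment → ¬delete_badge)) and O(¬inform_amendment) yields O(¬delete_badge).
Applying K to premise 2 (O(¬delete_badge → ¬flag_badge)) and O(¬delete_badge) yields O(¬flag_badge).
Applying K to premise 8 (O(¬flag_badge → ¬forward_minutes)) and O(¬flag_badge) yields O(¬forward_minutes).
From O(¬forward_minutes) and premise 5, O(¬forward_minutes → ¬submit_claim), we obtain O(¬submit_claim).
But premise 9 directly asserts O(submit_claim).
We now have both O(¬submit_claim) and O(submit_claim) — submit_claim is simultaneously obligatory and forbidden, violating the D-axiom.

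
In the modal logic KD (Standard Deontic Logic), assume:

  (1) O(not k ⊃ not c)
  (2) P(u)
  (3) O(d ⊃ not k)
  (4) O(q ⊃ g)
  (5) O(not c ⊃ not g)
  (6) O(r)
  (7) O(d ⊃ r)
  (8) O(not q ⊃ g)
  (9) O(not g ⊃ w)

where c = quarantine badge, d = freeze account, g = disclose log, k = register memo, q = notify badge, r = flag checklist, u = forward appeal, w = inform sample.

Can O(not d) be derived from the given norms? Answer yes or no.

By case analysis on not q: premise 8 gives O(not q ⊃ g) and premise 4 gives O(q ⊃ g), so O(g) either way.
Premise 5 is O(not c ⊃ not g); contrapositively O(g ⊃ c). Since O(g) holds, K gives O(c).
Premise 1 is O(not k ⊃ not c); contrapositively O(c ⊃ k). Since O(c) holds, K gives O(k).
Premise 3, O(d ⊃ not k), contraposes to O(k ⊃ not d); with O(k) we get O(not d).
Premises 2, 6, 7, 9 do not contribute to this derivation.
So O(not d) follows.

Yes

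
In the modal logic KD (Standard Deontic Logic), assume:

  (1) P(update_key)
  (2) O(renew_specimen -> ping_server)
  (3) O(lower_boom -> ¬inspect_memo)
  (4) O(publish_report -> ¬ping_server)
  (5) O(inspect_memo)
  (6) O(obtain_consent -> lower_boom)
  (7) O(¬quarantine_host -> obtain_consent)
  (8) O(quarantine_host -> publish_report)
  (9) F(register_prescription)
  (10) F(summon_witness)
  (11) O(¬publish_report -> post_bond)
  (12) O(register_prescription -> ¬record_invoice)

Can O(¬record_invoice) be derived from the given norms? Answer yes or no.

No

Premise 12 is O(register_prescription -> ¬record_invoice), but O(register_prescription) is not derivable from the premises, so it does not yield O(¬record_invoice).
No other premise forces O(¬record_invoice). An ideal world satisfying every premise can still have ¬record_invoice false, so O(¬record_invoice) is not derivable.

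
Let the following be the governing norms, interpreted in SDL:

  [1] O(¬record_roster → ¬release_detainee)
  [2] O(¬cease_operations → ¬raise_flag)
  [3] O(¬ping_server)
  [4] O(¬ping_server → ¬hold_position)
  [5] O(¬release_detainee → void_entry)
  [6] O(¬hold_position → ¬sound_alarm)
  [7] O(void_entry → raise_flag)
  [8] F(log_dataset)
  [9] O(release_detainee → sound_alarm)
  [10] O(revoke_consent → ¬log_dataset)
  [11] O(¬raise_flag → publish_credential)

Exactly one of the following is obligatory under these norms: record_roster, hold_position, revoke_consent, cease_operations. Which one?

From premise 3 we have O(¬ping_server).
Applying K to premise 4 (O(¬ping_server → ¬hold_position)) and O(¬ping_server) yields O(¬hold_position).
With premise 6, O(¬hold_position → ¬sound_alarm), the K-axiom yields O(¬sound_alarm).
The contrapositive of premise 9 (O(release_detainee → sound_alarm)) is O(¬sound_alarm → ¬release_detainee), and O(¬sound_alarm) is already established, so O(¬release_detainee).
From O(¬release_detainee) and premise 5, O(¬release_detainee → void_entry), we obtain O(void_entry).
From O(void_entry) and premise 7, O(void_entry → raise_flag), we obtain O(raise_flag).
Premise 2, O(¬cease_operations → ¬raise_flag), contraposes to O(raise_flag → cease_operations); with O(raise_flag) we get O(cease_operations).
So O(cease_operations) holds — cease_operations is obligatory. None of the other listed options is made obligatory by any chain of premises.

cease_operations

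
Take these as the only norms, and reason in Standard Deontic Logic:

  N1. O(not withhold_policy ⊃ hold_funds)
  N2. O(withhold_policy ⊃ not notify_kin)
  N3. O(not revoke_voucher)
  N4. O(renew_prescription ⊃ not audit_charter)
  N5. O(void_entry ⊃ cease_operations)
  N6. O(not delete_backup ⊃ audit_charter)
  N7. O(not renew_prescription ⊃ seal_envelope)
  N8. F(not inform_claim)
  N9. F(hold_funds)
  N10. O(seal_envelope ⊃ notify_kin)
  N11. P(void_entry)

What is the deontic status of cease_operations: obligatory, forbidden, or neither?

Premise 5 is O(void_entry ⊃ cease_operations), but O(void_entry) is not derivable from the premises (the permission P(void_entry) asserts only not O(not void_entry), not O(void_entry)), so it does not yield O(cease_operations).
No premise or chain of K-axiom applications forces O(cease_operations), and none forces O(not cease_operations). So cease_operations is neither obligatory nor forbidden under these norms.

Neither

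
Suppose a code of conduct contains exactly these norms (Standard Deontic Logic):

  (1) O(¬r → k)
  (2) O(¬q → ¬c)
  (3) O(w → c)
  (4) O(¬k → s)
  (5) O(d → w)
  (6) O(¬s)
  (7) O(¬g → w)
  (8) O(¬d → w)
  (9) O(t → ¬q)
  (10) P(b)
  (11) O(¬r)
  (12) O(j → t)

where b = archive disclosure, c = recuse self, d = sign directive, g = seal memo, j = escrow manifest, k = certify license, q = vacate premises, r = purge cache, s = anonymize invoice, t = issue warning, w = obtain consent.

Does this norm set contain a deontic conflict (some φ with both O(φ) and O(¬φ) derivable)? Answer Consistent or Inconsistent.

Premise 4 is O(¬k → s), but O(¬k) is not derivable from the premises, so it does not yield O(s).
So O(s) is not derivable, and the apparent clash with O(¬s) does not arise.
A world satisfying every obligation exists (e.g. b=false, c=true, d=false, g=false, j=false, k=true, q=true, r=false, s=false, t=false, w=true); no atom is both obligatory and forbidden, so the set is consistent.

Consistent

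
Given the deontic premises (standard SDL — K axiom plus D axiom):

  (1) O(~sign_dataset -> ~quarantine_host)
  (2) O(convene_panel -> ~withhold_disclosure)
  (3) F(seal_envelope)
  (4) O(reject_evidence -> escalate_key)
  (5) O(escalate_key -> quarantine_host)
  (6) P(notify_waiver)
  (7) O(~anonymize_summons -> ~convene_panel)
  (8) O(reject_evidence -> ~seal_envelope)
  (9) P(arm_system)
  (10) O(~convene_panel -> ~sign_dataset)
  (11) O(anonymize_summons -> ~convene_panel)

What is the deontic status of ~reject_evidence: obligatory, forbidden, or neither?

Premises 11 and 7 cover both cases: O(anonymize_summons -> ~convene_panel) and O(~anonymize_summons -> ~convene_panel). Since anonymize_summons ∨ ~anonymize_summons is a tautology, O(~convene_panel) follows.
With premise 10, O(~convene_panel -> ~sign_dataset), the K-axiom yields O(~sign_dataset).
From O(~sign_dataset) and premise 1, O(~sign_dataset -> ~quarantine_host), we obtain O(~quarantine_host).
Premise 5 is O(escalate_key -> quarantine_host); contrapositively O(~quarantine_host -> ~escalate_key). Since O(~quarantine_host) holds, K gives O(~escalate_key).
Premise 4, O(reject_evidence -> escalate_key), contraposes to O(~escalate_key -> ~reject_evidence); with O(~escalate_key) we get O(~reject_evidence).
Premises 2, 3, 6, 8, 9 do not contribute to this derivation.
Hence ~reject_evidence is obligatory.

Obligatory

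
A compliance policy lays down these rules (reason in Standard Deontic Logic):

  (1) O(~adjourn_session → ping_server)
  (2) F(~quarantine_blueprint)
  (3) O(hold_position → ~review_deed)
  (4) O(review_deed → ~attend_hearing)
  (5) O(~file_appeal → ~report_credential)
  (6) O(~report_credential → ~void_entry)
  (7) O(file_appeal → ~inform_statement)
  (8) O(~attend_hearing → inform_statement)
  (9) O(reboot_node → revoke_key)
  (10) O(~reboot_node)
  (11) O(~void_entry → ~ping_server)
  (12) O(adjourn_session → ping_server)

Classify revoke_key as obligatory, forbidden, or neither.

Premise 9 is O(reboot_node → revoke_key), but O(reboot_node) is not derivable from the premises, so it does not yield O(revoke_key).
No premise or chain of K-axiom applications forces O(revoke_key), and none forces O(~revoke_key). So revoke_key is neither obligatory nor forbidden under these norms.

Neither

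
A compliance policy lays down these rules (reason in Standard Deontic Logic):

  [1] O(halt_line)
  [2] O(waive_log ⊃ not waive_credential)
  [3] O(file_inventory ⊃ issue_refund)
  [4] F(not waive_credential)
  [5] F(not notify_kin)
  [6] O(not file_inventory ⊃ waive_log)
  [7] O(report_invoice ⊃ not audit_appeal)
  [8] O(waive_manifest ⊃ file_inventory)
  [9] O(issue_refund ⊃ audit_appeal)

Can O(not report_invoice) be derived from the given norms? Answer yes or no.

Premise 4, F(not waive_credential), is equivalent to O(waive_credential).
Premise 2 is O(waive_log ⊃ not waive_credential); contrapositively O(waive_credential ⊃ not waive_log). Since O(waive_credential) holds, K gives O(not waive_log).
The contrapositive of premise 6 (O(not file_inventory ⊃ waive_log)) is O(not waive_log ⊃ file_inventory), and O(not waive_log) is already established, so O(file_inventory).
With premise 3, O(file_inventory ⊃ issue_refund), the K-axiom yields O(issue_refund).
Premise 9 is O(issue_refund ⊃ audit_appeal); since O(issue_refund), deontic closure gives O(audit_appeal).
The contrapositive of premise 7 (O(report_invoice ⊃ not audit_appeal)) is O(audit_appeal ⊃ not report_invoice), and O(audit_appeal) is already established, so O(not report_invoice).
Premises 1, 5, 8 do not contribute to this derivation.
So O(not report_invoice) follows.

Yes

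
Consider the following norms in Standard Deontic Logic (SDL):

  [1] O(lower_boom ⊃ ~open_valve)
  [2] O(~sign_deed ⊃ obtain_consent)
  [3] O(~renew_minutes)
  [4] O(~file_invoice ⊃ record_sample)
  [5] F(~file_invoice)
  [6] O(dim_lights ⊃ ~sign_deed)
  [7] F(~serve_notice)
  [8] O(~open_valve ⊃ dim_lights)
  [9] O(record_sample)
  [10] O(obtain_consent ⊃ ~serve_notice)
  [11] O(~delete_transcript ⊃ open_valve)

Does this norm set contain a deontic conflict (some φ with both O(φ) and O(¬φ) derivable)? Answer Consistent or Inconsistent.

Consistent

Premise 4 is O(~file_invoice ⊃ record_sample); even if O(record_sample) held, inferring O(~file_invoice) would be affirming the consequent — invalid.
So O(~file_invoice) is not derivable, and the apparent clash with O(file_invoice) does not arise.
A world satisfying every obligation exists (e.g. delete_transcript=false, dim_lights=false, file_invoice=true, lower_boom=false, obtain_consent=false, open_valve=true, record_sample=true, renew_minutes=false, serve_notice=true, sign_deed=true); no atom is both obligatory and forbidden, so the set is consistent.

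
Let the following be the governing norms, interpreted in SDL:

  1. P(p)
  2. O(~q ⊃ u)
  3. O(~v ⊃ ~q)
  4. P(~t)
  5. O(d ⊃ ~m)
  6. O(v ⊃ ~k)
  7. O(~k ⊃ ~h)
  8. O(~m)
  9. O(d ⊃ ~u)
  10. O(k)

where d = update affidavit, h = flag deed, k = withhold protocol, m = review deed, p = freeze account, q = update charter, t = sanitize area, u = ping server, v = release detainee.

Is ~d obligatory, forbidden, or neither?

Premise 10 gives O(k).
Premise 6, O(v ⊃ ~k), contraposes to O(k ⊃ ~v); with O(k) we get O(~v).
With premise 3, O(~v ⊃ ~q), the K-axiom yields O(~q).
Premise 2 is O(~q ⊃ u); since O(~q), deontic closure gives O(u).
Premise 9 is O(d ⊃ ~u); contrapositively O(u ⊃ ~d). Since O(u) holds, K gives O(~d).
Premises 1, 4, 5, 7, 8 do not contribute to this derivation.
Hence ~d is obligatory.

Obligatory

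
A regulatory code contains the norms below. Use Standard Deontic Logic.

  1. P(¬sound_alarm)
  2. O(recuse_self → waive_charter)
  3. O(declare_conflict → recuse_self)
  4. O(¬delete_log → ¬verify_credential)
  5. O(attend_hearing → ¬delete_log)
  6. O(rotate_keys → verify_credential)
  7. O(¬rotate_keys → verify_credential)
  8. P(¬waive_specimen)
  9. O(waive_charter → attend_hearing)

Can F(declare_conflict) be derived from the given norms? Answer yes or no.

Premises 6 and 7 are O(rotate_keys → verify_credential) and O(¬rotate_keys → verify_credential); every ideal world satisfies rotate_keys or ¬rotate_keys, so in either case verify_credential holds — hence O(verify_credential).
Premise 4, O(¬delete_log → ¬verify_credential), contraposes to O(verify_credential → delete_log); with O(verify_credential) we get O(delete_log).
Premise 5, O(attend_hearing → ¬delete_log), contraposes to O(delete_log → ¬attend_hearing); with O(delete_log) we get O(¬attend_hearing).
Premise 9 is O(waive_charter → attend_hearing); contrapositively O(¬attend_hearing → ¬waive_charter). Since O(¬attend_hearing) holds, K gives O(¬waive_charter).
Premise 2 is O(recuse_self → waive_charter); contrapositively O(¬waive_charter → ¬recuse_self). Since O(¬waive_charter) holds, K gives O(¬recuse_self).
The contrapositive of premise 3 (O(declare_conflict → recuse_self)) is O(¬recuse_self → ¬declare_conflict), and O(¬recuse_self) is already established, so O(¬declare_conflict).
Premises 1, 8 do not contribute to this derivation.
So O(¬declare_conflict) holds, i.e. F(declare_conflict). The claim follows.

Yes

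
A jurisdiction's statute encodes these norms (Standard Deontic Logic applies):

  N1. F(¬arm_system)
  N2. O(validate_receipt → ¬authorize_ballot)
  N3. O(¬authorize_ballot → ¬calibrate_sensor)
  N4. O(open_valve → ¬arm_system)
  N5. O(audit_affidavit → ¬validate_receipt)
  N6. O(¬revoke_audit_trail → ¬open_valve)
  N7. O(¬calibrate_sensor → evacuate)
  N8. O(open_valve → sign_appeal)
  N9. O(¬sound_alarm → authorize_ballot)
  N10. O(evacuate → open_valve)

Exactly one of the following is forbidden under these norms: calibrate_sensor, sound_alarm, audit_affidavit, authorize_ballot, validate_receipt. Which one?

Premise 1 is F(¬arm_system), i.e. O(arm_system).
Premise 4 is O(open_valve → ¬arm_system); contrapositively O(arm_system → ¬open_valve). Since O(arm_system) holds, K gives O(¬open_valve).
The contrapositive of premise 10 (O(evacuate → open_valve)) is O(¬open_valve → ¬evacuate), and O(¬open_valve) is already established, so O(¬evacuate).
Premise 7 is O(¬calibrate_sensor → evacuate); contrapositively O(¬evacuate → calibrate_sensor). Since O(¬evacuate) holds, K gives O(calibrate_sensor).
Premise 3, O(¬authorize_ballot → ¬calibrate_sensor), contraposes to O(calibrate_sensor → authorize_ballot); with O(calibrate_sensor) we get O(authorize_ballot).
Premise 2, O(validate_receipt → ¬authorize_ballot), contraposes to O(authorize_ballot → ¬validate_receipt); with O(authorize_ballot) we get O(¬validate_receipt).
So O(¬validate_receipt) holds, i.e. validate_receipt is forbidden. None of the other listed options is forbidden under the premises.

validate_receipt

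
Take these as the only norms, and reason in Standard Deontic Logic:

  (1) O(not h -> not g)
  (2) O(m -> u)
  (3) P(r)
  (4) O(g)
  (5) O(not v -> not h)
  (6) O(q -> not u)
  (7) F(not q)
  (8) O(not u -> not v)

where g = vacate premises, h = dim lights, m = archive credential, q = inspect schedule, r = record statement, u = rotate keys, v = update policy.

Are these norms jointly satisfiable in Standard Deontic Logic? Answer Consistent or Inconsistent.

Premise 4 gives O(g).
Premise 1 is O(not h -> not g); contrapositively O(g -> h). Since O(g) holds, K gives O(h).
The contrapositive of premise 5 (O(not v -> not h)) is O(h -> v), and O(h) is already established, so O(v).
Premise 8 is O(not u -> not v); contrapositively O(v -> u). Since O(v) holds, K gives O(u).
The contrapositive of premise 6 (O(q -> not u)) is O(u -> not q), and O(u) is already established, so O(not q).
However, F(not q) at premise 7 amounts to O(q).
We now have both O(not q) and O(q) — q is simultaneously obligatory and forbidden, violating the D-axiom.

Inconsistent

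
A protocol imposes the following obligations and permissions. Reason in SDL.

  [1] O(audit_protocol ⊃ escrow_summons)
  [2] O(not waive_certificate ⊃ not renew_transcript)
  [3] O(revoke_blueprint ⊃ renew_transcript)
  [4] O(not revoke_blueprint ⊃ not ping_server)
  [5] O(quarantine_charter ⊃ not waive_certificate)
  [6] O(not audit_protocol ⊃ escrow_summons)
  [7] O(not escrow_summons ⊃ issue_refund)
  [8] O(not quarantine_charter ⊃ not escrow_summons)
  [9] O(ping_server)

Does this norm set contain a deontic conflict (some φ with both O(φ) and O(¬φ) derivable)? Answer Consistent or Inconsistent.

Inconsistent

Premises 1 and 6 are O(audit_protocol ⊃ escrow_summons) and O(not audit_protocol ⊃ escrow_summons); every ideal world satisfies audit_protocol or not audit_protocol, so in either case escrow_summons holds — hence O(escrow_summons).
Premise 8 is O(not quarantine_charter ⊃ not escrow_summons); contrapositively O(escrow_summons ⊃ quarantine_charter). Since O(escrow_summons) holds, K gives O(quarantine_charter).
With premise 5, O(quarantine_charter ⊃ not waive_certificate), the K-axiom yields O(not waive_certificate).
Applying K to premise 2 (O(not waive_certificate ⊃ not renew_transcript)) and O(not waive_certificate) yields O(not renew_transcript).
Premise 3, O(revoke_blueprint ⊃ renew_transcript), contraposes to O(not renew_transcript ⊃ not revoke_blueprint); with O(not renew_transcript) we get O(not revoke_blueprint).
From O(not revoke_blueprint) and premise 4, O(not revoke_blueprint ⊃ not ping_server), we obtain O(not ping_server).
But premise 9 directly asserts O(ping_server).
We now have both O(not ping_server) and O(ping_server) — ping_server is simultaneously obligatory and forbidden, violating the D-axiom.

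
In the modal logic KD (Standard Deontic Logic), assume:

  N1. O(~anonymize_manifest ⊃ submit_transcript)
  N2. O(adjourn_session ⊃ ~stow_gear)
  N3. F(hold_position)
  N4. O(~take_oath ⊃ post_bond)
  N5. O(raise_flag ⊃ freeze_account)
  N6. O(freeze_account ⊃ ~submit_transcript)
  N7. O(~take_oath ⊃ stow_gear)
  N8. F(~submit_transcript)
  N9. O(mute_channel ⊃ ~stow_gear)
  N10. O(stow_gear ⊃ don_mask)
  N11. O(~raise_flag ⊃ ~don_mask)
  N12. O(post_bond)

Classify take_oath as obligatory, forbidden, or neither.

Obligatory

Premise 8, F(~submit_transcript), is equivalent to O(submit_transcript).
The contrapositive of premise 6 (O(freeze_account ⊃ ~submit_transcript)) is O(submit_transcript ⊃ ~freeze_account), and O(submit_transcript) is already established, so O(~freeze_account).
The contrapositive of premise 5 (O(raise_flag ⊃ freeze_account)) is O(~freeze_account ⊃ ~raise_flag), and O(~freeze_account) is already established, so O(~raise_flag).
Applying K to premise 11 (O(~raise_flag ⊃ ~don_mask)) and O(~raise_flag) yields O(~don_mask).
The contrapositive of premise 10 (O(stow_gear ⊃ don_mask)) is O(~don_mask ⊃ ~stow_gear), and O(~don_mask) is already established, so O(~stow_gear).
Premise 7 is O(~take_oath ⊃ stow_gear); contrapositively O(~stow_gear ⊃ take_oath). Since O(~stow_gear) holds, K gives O(take_oath).
Premises 1, 2, 3, 4, 9, 12 do not contribute to this derivation.
Hence take_oath is obligatory.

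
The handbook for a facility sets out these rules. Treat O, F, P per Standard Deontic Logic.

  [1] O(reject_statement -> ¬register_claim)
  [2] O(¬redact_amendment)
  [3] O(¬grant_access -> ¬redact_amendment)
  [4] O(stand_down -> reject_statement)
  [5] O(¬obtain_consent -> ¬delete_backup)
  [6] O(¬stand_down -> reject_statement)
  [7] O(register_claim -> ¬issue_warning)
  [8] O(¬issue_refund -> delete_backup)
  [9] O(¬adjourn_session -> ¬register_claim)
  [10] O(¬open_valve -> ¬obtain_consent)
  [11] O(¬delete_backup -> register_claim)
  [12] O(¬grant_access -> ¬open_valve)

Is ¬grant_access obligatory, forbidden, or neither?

Forbidden

Premises 4 and 6 cover both cases: O(stand_down -> reject_statement) and O(¬stand_down -> reject_statement). Since stand_down ∨ ¬stand_down is a tautology, O(reject_statement) follows.
With premise 1, O(reject_statement -> ¬register_claim), the K-axiom yields O(¬register_claim).
Premise 11 is O(¬delete_backup -> register_claim); contrapositively O(¬register_claim -> delete_backup). Since O(¬register_claim) holds, K gives O(delete_backup).
The contrapositive of premise 5 (O(¬obtain_consent -> ¬delete_backup)) is O(delete_backup -> obtain_consent), and O(delete_backup) is already established, so O(obtain_consent).
Premise 10 is O(¬open_valve -> ¬obtain_consent); contrapositively O(obtain_consent -> open_valve). Since O(obtain_consent) holds, K gives O(open_valve).
The contrapositive of premise 12 (O(¬grant_access -> ¬open_valve)) is O(open_valve -> grant_access), and O(open_valve) is already established, so O(grant_access).
Premises 2, 3, 7, 8, 9 do not contribute to this derivation.
Thus O(grant_access), which is F(¬grant_access): ¬grant_access is forbidden.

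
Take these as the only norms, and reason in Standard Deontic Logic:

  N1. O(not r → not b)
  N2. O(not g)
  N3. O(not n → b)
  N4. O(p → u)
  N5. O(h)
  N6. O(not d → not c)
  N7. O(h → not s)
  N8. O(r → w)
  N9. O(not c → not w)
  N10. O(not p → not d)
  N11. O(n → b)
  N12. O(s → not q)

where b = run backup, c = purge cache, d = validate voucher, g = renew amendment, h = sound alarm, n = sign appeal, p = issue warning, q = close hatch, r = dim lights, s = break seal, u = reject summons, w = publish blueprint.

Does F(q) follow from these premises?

Premise 12 is O(s → not q), but O(s) is not derivable from the premises, so it does not yield O(not q).
No other premise forces O(not q). An ideal world satisfying every premise can still have q true, so F(q) is not derivable.

No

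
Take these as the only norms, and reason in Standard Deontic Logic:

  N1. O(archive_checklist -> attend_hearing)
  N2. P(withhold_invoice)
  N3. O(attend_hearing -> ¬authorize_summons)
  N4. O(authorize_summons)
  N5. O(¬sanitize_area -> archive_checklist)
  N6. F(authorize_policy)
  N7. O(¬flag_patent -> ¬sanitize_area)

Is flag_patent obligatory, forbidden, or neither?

Premise 4 states O(authorize_summons) outright.
The contrapositive of premise 3 (O(attend_hearing -> ¬authorize_summons)) is O(authorize_summons -> ¬attend_hearing), and O(authorize_summons) is already established, so O(¬attend_hearing).
Premise 1 is O(archive_checklist -> attend_hearing); contrapositively O(¬attend_hearing -> ¬archive_checklist). Since O(¬attend_hearing) holds, K gives O(¬archive_checklist).
Premise 5, O(¬sanitize_area -> archive_checklist), contraposes to O(¬archive_checklist -> sanitize_area); with O(¬archive_checklist) we get O(sanitize_area).
Premise 7, O(¬flag_patent -> ¬sanitize_area), contraposes to O(sanitize_area -> flag_patent); with O(sanitize_area) we get O(flag_patent).
Premises 2, 6 do not contribute to this derivation.
Hence flag_patent is obligatory.

Obligatory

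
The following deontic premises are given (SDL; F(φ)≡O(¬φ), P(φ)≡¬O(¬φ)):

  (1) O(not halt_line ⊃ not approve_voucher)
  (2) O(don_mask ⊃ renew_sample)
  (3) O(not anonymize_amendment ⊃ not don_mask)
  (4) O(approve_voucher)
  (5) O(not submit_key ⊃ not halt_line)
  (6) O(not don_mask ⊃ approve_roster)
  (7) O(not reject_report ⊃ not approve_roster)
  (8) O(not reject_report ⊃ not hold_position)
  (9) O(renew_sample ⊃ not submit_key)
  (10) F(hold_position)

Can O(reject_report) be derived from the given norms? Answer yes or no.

Yes

From premise 4 we have O(approve_voucher).
Premise 1 is O(not halt_line ⊃ not approve_voucher); contrapositively O(approve_voucher ⊃ halt_line). Since O(approve_voucher) holds, K gives O(halt_line).
The contrapositive of premise 5 (O(not submit_key ⊃ not halt_line)) is O(halt_line ⊃ submit_key), and O(halt_line) is already established, so O(submit_key).
The contrapositive of premise 9 (O(renew_sample ⊃ not submit_key)) is O(submit_key ⊃ not renew_sample), and O(submit_key) is already established, so O(not renew_sample).
Premise 2 is O(don_mask ⊃ renew_sample); contrapositively O(not renew_sample ⊃ not don_mask). Since O(not renew_sample) holds, K gives O(not don_mask).
Premise 6 is O(not don_mask ⊃ approve_roster); since O(not don_mask), deontic closure gives O(approve_roster).
Premise 7, O(not reject_report ⊃ not approve_roster), contraposes to O(approve_roster ⊃ reject_report); with O(approve_roster) we get O(reject_report).
Premises 3, 8, 10 do not contribute to this derivation.
So O(reject_report) follows.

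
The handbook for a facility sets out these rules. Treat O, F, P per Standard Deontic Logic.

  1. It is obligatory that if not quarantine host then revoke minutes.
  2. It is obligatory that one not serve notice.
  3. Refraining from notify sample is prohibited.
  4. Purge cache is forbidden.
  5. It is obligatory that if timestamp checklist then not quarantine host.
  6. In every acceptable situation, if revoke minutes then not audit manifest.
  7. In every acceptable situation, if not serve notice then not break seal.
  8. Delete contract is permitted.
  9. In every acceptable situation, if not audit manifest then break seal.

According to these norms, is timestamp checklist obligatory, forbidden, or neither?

Premise 2 gives O(¬serve_notice).
From O(¬serve_notice) and premise 7, O(¬serve_notice → ¬break_seal), we obtain O(¬break_seal).
Premise 9 is O(¬audit_manifest → break_seal); contrapositively O(¬break_seal → audit_manifest). Since O(¬break_seal) holds, K gives O(audit_manifest).
Premise 6, O(revoke_minutes → ¬audit_manifest), contraposes to O(audit_manifest → ¬revoke_minutes); with O(audit_manifest) we get O(¬revoke_minutes).
The contrapositive of premise 1 (O(¬quarantine_host → revoke_minutes)) is O(¬revoke_minutes → quarantine_host), and O(¬revoke_minutes) is already established, so O(quarantine_host).
The contrapositive of premise 5 (O(timestamp_checklist → ¬quarantine_host)) is O(quarantine_host → ¬timestamp_checklist), and O(quarantine_host) is already established, so O(¬timestamp_checklist).
Premises 3, 4, 8 do not contribute to this derivation.
Thus O(¬timestamp_checklist), which is F(timestamp_checklist): timestamp_checklist is forbidden.

Forbidden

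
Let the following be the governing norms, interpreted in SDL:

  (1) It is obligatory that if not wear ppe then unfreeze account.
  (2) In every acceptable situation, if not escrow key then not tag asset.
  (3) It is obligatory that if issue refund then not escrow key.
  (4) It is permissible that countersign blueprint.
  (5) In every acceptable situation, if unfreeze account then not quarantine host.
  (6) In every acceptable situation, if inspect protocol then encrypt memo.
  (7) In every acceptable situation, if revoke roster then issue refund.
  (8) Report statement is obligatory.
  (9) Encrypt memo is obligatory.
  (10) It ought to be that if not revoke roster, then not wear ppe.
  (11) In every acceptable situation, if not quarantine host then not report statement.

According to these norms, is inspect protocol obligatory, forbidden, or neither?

Premise 6 is O(inspect_protocol → encrypt_memo); even if O(encrypt_memo) held, inferring O(inspect_protocol) would be affirming the consequent — invalid.
No premise or chain of K-axiom applications forces O(inspect_protocol), and none forces O(¬inspect_protocol). So inspect_protocol is neither obligatory nor forbidden under these norms.

Neither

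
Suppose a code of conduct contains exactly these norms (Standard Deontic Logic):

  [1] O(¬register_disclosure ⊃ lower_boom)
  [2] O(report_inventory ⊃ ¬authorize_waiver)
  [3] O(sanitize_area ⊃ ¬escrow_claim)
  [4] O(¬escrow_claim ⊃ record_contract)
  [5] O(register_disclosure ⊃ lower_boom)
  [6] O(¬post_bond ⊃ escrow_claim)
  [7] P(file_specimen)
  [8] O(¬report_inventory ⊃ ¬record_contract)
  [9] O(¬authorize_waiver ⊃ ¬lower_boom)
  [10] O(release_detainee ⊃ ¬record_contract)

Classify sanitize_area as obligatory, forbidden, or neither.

Forbidden

Premises 5 and 1 are O(register_disclosure ⊃ lower_boom) and O(¬register_disclosure ⊃ lower_boom); every ideal world satisfies register_disclosure or ¬register_disclosure, so in either case lower_boom holds — hence O(lower_boom).
The contrapositive of premise 9 (O(¬authorize_waiver ⊃ ¬lower_boom)) is O(lower_boom ⊃ authorize_waiver), and O(lower_boom) is already established, so O(authorize_waiver).
Premise 2 is O(report_inventory ⊃ ¬authorize_waiver); contrapositively O(authorize_waiver ⊃ ¬report_inventory). Since O(authorize_waiver) holds, K gives O(¬report_inventory).
Premise 8 is O(¬report_inventory ⊃ ¬record_contract); since O(¬report_inventory), deontic closure gives O(¬record_contract).
The contrapositive of premise 4 (O(¬escrow_claim ⊃ record_contract)) is O(¬record_contract ⊃ escrow_claim), and O(¬record_contract) is already established, so O(escrow_claim).
Premise 3 is O(sanitize_area ⊃ ¬escrow_claim); contrapositively O(escrow_claim ⊃ ¬sanitize_area). Since O(escrow_claim) holds, K gives O(¬sanitize_area).
Premises 6, 7, 10 do not contribute to this derivation.
Thus O(¬sanitize_area), which is F(sanitize_area): sanitize_area is forbidden.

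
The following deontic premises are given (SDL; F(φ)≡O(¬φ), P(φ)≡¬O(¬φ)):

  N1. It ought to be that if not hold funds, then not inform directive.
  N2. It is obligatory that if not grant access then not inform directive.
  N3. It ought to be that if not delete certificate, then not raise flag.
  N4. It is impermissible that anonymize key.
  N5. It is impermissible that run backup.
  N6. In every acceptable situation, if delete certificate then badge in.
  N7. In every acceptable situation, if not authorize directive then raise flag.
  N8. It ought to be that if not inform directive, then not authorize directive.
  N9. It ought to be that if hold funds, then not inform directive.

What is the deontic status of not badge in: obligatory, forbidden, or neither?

Forbidden

Premises 9 and 1 cover both cases: O(hold_funds → ¬inform_directive) and O(¬hold_funds → ¬inform_directive). Since hold_funds ∨ ¬hold_funds is a tautology, O(¬inform_directive) follows.
Premise 8 is O(¬inform_directive → ¬authorize_directive); since O(¬inform_directive), deontic closure gives O(¬authorize_directive).
Applying K to premise 7 (O(¬authorize_directive → raise_flag)) and O(¬authorize_directive) yields O(raise_flag).
The contrapositive of premise 3 (O(¬delete_certificate → ¬raise_flag)) is O(raise_flag → delete_certificate), and O(raise_flag) is already established, so O(delete_certificate).
Applying K to premise 6 (O(delete_certificate → badge_in)) and O(delete_certificate) yields O(badge_in).
Premises 2, 4, 5 do not contribute to this derivation.
Thus O(badge_in), which is F(¬badge_in): ¬badge_in is forbidden.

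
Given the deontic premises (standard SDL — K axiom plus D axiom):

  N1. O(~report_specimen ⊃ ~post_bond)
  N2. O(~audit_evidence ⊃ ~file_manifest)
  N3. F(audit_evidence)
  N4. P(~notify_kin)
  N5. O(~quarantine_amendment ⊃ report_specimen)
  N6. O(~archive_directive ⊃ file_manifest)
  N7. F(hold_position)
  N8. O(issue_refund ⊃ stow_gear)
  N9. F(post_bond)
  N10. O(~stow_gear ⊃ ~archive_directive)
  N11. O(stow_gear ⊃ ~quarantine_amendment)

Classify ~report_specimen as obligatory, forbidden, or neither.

Forbidden

F(audit_evidence) at premise 3 means O(~audit_evidence).
From O(~audit_evidence) and premise 2, O(~audit_evidence ⊃ ~file_manifest), we obtain O(~file_manifest).
Premise 6 is O(~archive_directive ⊃ file_manifest); contrapositively O(~file_manifest ⊃ archive_directive). Since O(~file_manifest) holds, K gives O(archive_directive).
Premise 10 is O(~stow_gear ⊃ ~archive_directive); contrapositively O(archive_directive ⊃ stow_gear). Since O(archive_directive) holds, K gives O(stow_gear).
Applying K to premise 11 (O(stow_gear ⊃ ~quarantine_amendment)) and O(stow_gear) yields O(~quarantine_amendment).
From O(~quarantine_amendment) and premise 5, O(~quarantine_amendment ⊃ report_specimen), we obtain O(report_specimen).
Premises 1, 4, 7, 8, 9 do not contribute to this derivation.
Thus O(report_specimen), which is F(~report_specimen): ~report_specimen is forbidden.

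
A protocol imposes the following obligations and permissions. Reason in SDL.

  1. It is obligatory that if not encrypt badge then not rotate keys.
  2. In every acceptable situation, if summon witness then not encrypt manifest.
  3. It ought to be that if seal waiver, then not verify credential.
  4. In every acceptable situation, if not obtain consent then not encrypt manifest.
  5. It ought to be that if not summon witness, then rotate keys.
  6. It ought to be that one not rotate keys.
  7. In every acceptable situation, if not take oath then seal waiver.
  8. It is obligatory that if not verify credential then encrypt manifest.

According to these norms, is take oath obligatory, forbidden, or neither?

Obligatory

From premise 6 we have O(¬rotate_keys).
Premise 5, O(¬summon_witness → rotate_keys), contraposes to O(¬rotate_keys → summon_witness); with O(¬rotate_keys) we get O(summon_witness).
Premise 2 is O(summon_witness → ¬encrypt_manifest); since O(summon_witness), deontic closure gives O(¬encrypt_manifest).
The contrapositive of premise 8 (O(¬verify_credential → encrypt_manifest)) is O(¬encrypt_manifest → verify_credential), and O(¬encrypt_manifest) is already established, so O(verify_credential).
Premise 3, O(seal_waiver → ¬verify_credential), contraposes to O(verify_credential → ¬seal_waiver); with O(verify_credential) we get O(¬seal_waiver).
Premise 7, O(¬take_oath → seal_waiver), contraposes to O(¬seal_waiver → take_oath); with O(¬seal_waiver) we get O(take_oath).
Premises 1, 4 do not contribute to this derivation.
Hence take_oath is obligatory.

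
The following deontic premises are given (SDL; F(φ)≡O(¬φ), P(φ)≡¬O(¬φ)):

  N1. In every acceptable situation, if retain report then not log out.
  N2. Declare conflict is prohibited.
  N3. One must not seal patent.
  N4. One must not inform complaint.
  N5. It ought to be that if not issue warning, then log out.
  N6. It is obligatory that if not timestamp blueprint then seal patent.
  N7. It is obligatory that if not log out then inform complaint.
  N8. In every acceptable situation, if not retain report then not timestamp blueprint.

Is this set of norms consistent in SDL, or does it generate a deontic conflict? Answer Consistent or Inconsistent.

Inconsistent

Premise 4, F(inform_complaint), is equivalent to O(¬inform_complaint).
Premise 7, O(¬log_out → inform_complaint), contraposes to O(¬inform_complaint → log_out); with O(¬inform_complaint) we get O(log_out).
Premise 1 is O(retain_report → ¬log_out); contrapositively O(log_out → ¬retain_report). Since O(log_out) holds, K gives O(¬retain_report).
Premise 8 is O(¬retain_report → ¬timestamp_blueprint); since O(¬retain_report), deontic closure gives O(¬timestamp_blueprint).
From O(¬timestamp_blueprint) and premise 6, O(¬timestamp_blueprint → seal_patent), we obtain O(seal_patent).
But premise 3, F(seal_patent), means O(¬seal_patent).
We now have both O(seal_patent) and O(¬seal_patent) — seal_patent is simultaneously obligatory and forbidden, violating the D-axiom.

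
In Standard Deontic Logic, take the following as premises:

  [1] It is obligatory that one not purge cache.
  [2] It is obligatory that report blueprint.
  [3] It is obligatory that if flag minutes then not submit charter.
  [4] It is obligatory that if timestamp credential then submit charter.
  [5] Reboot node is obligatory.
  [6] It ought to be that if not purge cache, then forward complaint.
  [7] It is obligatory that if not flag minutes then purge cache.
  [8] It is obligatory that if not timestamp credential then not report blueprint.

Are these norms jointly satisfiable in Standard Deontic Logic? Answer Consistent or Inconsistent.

Inconsistent

Premise 2 states O(report_blueprint) outright.
The contrapositive of premise 8 (O(¬timestamp_credential → ¬report_blueprint)) is O(report_blueprint → timestamp_credential), and O(report_blueprint) is already established, so O(timestamp_credential).
Applying K to premise 4 (O(timestamp_credential → submit_charter)) and O(timestamp_credential) yields O(submit_charter).
Premise 3, O(flag_minutes → ¬submit_charter), contraposes to O(submit_charter → ¬flag_minutes); with O(submit_charter) we get O(¬flag_minutes).
Premise 7 is O(¬flag_minutes → purge_cache); since O(¬flag_minutes), deontic closure gives O(purge_cache).
Yet premise 1 states O(¬purge_cache).
We now have both O(purge_cache) and O(¬purge_cache) — purge_cache is simultaneously obligatory and forbidden, violating the D-axiom.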